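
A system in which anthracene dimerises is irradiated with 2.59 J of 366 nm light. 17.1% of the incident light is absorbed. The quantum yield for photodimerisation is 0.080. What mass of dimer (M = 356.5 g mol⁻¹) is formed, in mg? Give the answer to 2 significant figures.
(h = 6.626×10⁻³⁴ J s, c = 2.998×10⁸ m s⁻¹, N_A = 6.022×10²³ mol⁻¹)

0.039 mg

Photon energy at 366 nm: hc/λ = (6.626×10⁻³⁴)(2.998×10⁸)/(366×10⁻⁹) = 5.428×10⁻¹⁹ J.
Photons incident: 2.59 / 5.428×10⁻¹⁹ = 4.772×10¹⁸, i.e. 4.772×10¹⁸/6.022×10²³ = 7.924×10⁻⁶ mol.
Photons absorbed: 0.171 × 7.924×10⁻⁶ = 1.355×10⁻⁶ mol.
Product: Φ × n_abs = 0.080 × 1.355×10⁻⁶ = 1.084×10⁻⁷ mol.
Mass: 1.084×10⁻⁷ × 356.5 = 3.864×10⁻⁵ g = 0.039 mg.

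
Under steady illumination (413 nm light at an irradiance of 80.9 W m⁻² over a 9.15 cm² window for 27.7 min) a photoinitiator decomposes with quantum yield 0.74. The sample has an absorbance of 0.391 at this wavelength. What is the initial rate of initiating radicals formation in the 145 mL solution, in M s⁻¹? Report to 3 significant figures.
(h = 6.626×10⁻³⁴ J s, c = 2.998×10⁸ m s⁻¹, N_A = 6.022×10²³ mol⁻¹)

7.74×10⁻⁷ M s⁻¹

Photon energy at 413 nm: hc/λ = (6.626×10⁻³⁴)(2.998×10⁸)/(413×10⁻⁹) = 4.810×10⁻¹⁹ J.
Energy delivered: (80.9 W m⁻²)(9.15×10⁻⁴ m²)(1662 s) = 123.0 J.
Photons incident: 123.0 / 4.810×10⁻¹⁹ = 2.557×10²⁰, i.e. 2.557×10²⁰/6.022×10²³ = 4.246×10⁻⁴ mol.
Fraction absorbed: 1 − 10^(−0.391) = 0.5936.
Photons absorbed: 0.5936 × 4.246×10⁻⁴ = 2.520×10⁻⁴ mol.
Product formed: 0.74 × 2.520×10⁻⁴ = 1.865×10⁻⁴ mol.
Rate: 1.865×10⁻⁴ mol / (1662 s × 0.145 L) = 7.74×10⁻⁷ M s⁻¹.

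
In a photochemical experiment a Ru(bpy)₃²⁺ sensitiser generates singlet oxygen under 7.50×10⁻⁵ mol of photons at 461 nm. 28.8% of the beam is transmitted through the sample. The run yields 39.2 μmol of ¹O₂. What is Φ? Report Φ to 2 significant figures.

Φ = 0.73

Product: 39.2 μmol = 3.92×10⁻⁵ mol.
Fraction absorbed: 1 − 28.8/100 = 0.7120.
Photons absorbed: 0.7120 × 7.50×10⁻⁵ = 5.340×10⁻⁵ mol.
Φ = 3.92×10⁻⁵ mol / 5.340×10⁻⁵ mol photons = 0.73.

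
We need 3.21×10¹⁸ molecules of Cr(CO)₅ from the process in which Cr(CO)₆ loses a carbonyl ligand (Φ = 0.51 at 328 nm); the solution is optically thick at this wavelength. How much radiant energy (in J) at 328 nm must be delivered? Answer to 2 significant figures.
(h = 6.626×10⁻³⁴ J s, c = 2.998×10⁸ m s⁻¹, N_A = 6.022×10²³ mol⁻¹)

3.8 J

Product: 3.21×10¹⁸ / 6.022×10²³ = 5.330×10⁻⁶ mol.
Photons that must be absorbed: 5.330×10⁻⁶ / 0.51 = 1.045×10⁻⁵ mol.
Photon energy: hc/λ = 6.056×10⁻¹⁹ J; per mole, 3.647×10⁵ J mol⁻¹.
Energy required: 1.045×10⁻⁵ × 3.647×10⁵ = 3.8 J.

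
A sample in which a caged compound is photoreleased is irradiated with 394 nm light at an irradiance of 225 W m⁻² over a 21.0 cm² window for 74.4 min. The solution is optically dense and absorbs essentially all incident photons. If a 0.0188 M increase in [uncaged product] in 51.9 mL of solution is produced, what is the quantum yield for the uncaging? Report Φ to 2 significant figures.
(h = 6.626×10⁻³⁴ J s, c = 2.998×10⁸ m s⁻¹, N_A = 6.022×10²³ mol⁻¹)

Product: (0.0188 M)(0.0519 L) = 9.757×10⁻⁴ mol.
Photon energy at 394 nm: hc/λ = (6.626×10⁻³⁴)(2.998×10⁸)/(394×10⁻⁹) = 5.042×10⁻¹⁹ J.
Energy delivered: (225 W m⁻²)(21.0×10⁻⁴ m²)(4464 s) = 2109 J.
Photons incident: 2109 / 5.042×10⁻¹⁹ = 4.183×10²¹, i.e. 4.183×10²¹/6.022×10²³ = 0.006946 mol.
Φ = 9.757×10⁻⁴ mol / 0.006946 mol photons = 0.14.

Φ = 0.14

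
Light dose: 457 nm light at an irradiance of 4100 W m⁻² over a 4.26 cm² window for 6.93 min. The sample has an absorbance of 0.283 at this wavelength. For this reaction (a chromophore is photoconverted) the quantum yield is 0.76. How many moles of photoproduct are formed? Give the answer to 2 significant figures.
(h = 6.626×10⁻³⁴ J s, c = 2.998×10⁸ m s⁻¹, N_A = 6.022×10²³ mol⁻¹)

0.0010 mol

Photon energy at 457 nm: hc/λ = (6.626×10⁻³⁴)(2.998×10⁸)/(457×10⁻⁹) = 4.347×10⁻¹⁹ J.
Energy delivered: (4100 W m⁻²)(4.26×10⁻⁴ m²)(415.8 s) = 726.2 J.
Photons incident: 726.2 / 4.347×10⁻¹⁹ = 1.671×10²¹, i.e. 1.671×10²¹/6.022×10²³ = 0.002775 mol.
Fraction absorbed: 1 − 10^(−0.283) = 0.4788.
Photons absorbed: 0.4788 × 0.002775 = 0.001329 mol.
Product: Φ × n_abs = 0.76 × 0.001329 = 0.001010 mol.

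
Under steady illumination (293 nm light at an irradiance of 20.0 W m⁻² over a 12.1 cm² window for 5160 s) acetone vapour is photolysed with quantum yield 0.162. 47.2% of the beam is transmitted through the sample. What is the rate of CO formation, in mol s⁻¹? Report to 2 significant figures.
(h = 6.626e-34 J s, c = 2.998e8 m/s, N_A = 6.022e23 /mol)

Photon energy at 293 nm: hc/λ = (6.626e-34)(2.998e8)/(293e-9) = 6.780e-19 J.
Energy delivered: (20.0 W m⁻²)(12.1e-4 m²)(5160 s) = 124.9 J.
Photons incident: 124.9 / 6.780e-19 = 1.842e20, i.e. 1.842e20/6.022e23 = 3.059e-4 mol.
Fraction absorbed: 1 − 47.2/100 = 0.5280.
Photons absorbed: 0.5280 × 3.059e-4 = 1.615e-4 mol.
Product formed: 0.162 × 1.615e-4 = 2.616e-5 mol.
Rate: 2.616e-5 / 5160 s = 5.1e-9 mol s⁻¹.

5.1e-9 mol s⁻¹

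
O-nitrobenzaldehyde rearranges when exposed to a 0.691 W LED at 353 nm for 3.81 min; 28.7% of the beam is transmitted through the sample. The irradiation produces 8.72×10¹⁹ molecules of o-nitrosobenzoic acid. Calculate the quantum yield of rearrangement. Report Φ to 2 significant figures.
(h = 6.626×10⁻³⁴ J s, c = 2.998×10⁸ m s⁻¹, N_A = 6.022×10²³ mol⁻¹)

Product: 8.72×10¹⁹ / 6.022×10²³ = 1.448×10⁻⁴ mol.
Photon energy at 353 nm: hc/λ = (6.626×10⁻³⁴)(2.998×10⁸)/(353×10⁻⁹) = 5.627×10⁻¹⁹ J.
Energy delivered: (0.691 W)(228.6 s) = 158.0 J.
Photons incident: 158.0 / 5.627×10⁻¹⁹ = 2.808×10²⁰, i.e. 2.808×10²⁰/6.022×10²³ = 4.663×10⁻⁴ mol.
Fraction absorbed: 1 − 28.7/100 = 0.7130.
Photons absorbed: 0.7130 × 4.663×10⁻⁴ = 3.325×10⁻⁴ mol.
Φ = 1.448×10⁻⁴ mol / 3.325×10⁻⁴ mol photons = 0.44.

Φ = 0.44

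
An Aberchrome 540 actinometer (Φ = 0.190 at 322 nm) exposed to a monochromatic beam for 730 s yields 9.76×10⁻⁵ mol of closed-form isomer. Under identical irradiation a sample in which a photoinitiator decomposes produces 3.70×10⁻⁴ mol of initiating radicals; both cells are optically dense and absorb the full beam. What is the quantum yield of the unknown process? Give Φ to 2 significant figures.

Φ = 0.72

Photons absorbed by the actinometer: 9.76×10⁻⁵ / 0.190 = 5.137×10⁻⁴ mol.
Φ(unknown) = 3.70×10⁻⁴ / 5.137×10⁻⁴ = 0.72.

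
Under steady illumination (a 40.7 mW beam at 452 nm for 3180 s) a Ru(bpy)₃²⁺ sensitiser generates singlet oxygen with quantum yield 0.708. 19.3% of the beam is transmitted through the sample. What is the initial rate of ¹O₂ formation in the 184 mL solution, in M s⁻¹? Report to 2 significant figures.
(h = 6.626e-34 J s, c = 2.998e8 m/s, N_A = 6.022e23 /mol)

4.8e-7 M s⁻¹

Photon energy at 452 nm: hc/λ = (6.626e-34)(2.998e8)/(452e-9) = 4.395e-19 J.
Energy delivered: (40.7 mW)(3180 s) = 129.4 J.
Photons incident: 129.4 / 4.395e-19 = 2.944e20, i.e. 2.944e20/6.022e23 = 4.889e-4 mol.
Fraction absorbed: 1 − 19.3/100 = 0.8070.
Photons absorbed: 0.8070 × 4.889e-4 = 3.945e-4 mol.
Product formed: 0.708 × 3.945e-4 = 2.793e-4 mol.
Rate: 2.793e-4 mol / (3180 s × 0.184 L) = 4.8e-7 M s⁻¹.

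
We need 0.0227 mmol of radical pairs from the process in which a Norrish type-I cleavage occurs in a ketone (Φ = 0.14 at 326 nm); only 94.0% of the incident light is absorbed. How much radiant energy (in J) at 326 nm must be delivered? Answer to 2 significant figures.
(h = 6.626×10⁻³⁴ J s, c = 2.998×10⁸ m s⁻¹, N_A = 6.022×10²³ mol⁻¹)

Product: 0.0227 mmol = 2.27×10⁻⁵ mol.
Photons that must be absorbed: 2.27×10⁻⁵ / 0.14 = 1.621×10⁻⁴ mol.
Incident photons needed: 1.621×10⁻⁴ / 0.940 = 1.724×10⁻⁴ mol.
Photon energy: hc/λ = 6.093×10⁻¹⁹ J; per mole, 3.669×10⁵ J mol⁻¹.
Energy required: 1.724×10⁻⁴ × 3.669×10⁵ = 63 J.

63 J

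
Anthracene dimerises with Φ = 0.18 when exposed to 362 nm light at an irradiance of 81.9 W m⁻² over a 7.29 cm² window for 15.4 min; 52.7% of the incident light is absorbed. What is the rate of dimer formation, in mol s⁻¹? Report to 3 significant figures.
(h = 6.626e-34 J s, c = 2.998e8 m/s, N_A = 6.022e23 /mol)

1.71e-8 mol s⁻¹

Photon energy at 362 nm: hc/λ = (6.626e-34)(2.998e8)/(362e-9) = 5.487e-19 J.
Energy delivered: (81.9 W m⁻²)(7.29e-4 m²)(924 s) = 55.17 J.
Photons incident: 55.17 / 5.487e-19 = 1.005e20, i.e. 1.005e20/6.022e23 = 1.669e-4 mol.
Photons absorbed: 0.527 × 1.669e-4 = 8.796e-5 mol.
Product formed: 0.18 × 8.796e-5 = 1.583e-5 mol.
Rate: 1.583e-5 / 924 s = 1.71e-8 mol s⁻¹.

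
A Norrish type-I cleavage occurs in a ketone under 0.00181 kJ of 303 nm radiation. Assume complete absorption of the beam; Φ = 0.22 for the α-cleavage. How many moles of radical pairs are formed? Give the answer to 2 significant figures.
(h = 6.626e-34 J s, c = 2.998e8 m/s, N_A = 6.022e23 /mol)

1.0e-6 mol

Photon energy at 303 nm: hc/λ = (6.626e-34)(2.998e8)/(303e-9) = 6.556e-19 J.
Incident energy: 0.00181 kJ = 1.81 J.
Photons incident: 1.81 / 6.556e-19 = 2.761e18, i.e. 2.761e18/6.022e23 = 4.585e-6 mol.
Product: Φ × n_abs = 0.22 × 4.585e-6 = 1.009e-6 mol.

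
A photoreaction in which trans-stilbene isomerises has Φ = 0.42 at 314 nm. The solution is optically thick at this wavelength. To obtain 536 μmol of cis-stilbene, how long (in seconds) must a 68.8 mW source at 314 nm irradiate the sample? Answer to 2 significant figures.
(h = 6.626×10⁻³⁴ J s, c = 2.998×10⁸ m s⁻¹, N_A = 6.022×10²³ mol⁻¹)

t ≈ 7100 s

Product: 536 μmol = 5.36×10⁻⁴ mol.
Photons that must be absorbed: 5.36×10⁻⁴ / 0.42 = 0.001276 mol.
Photon energy: hc/λ = 6.326×10⁻¹⁹ J; per mole, 3.810×10⁵ J mol⁻¹.
Energy required: 0.001276 × 3.810×10⁵ = 486.2 J.
Time: 486.2 J / 0.0688 W = 7100 s.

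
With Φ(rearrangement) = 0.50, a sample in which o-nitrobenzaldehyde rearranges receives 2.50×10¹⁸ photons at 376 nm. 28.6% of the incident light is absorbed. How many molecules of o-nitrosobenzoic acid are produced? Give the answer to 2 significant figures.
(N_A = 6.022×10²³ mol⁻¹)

Moles of photons: 2.50×10¹⁸ / 6.022×10²³ = 4.151×10⁻⁶ mol.
Photons absorbed: 0.286 × 4.151×10⁻⁶ = 1.187×10⁻⁶ mol.
Product: Φ × n_abs = 0.50 × 1.187×10⁻⁶ = 5.935×10⁻⁷ mol.
As a count: 5.935×10⁻⁷ × 6.022×10²³ = 3.6×10¹⁷.

3.6×10¹⁷ molecules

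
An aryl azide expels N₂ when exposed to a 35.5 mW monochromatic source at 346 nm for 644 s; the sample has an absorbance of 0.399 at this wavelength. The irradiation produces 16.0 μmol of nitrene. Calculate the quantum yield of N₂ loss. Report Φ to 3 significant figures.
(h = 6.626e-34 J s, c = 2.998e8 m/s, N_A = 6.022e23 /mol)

Product: 16.0 μmol = 1.60e-5 mol.
Photon energy at 346 nm: hc/λ = (6.626e-34)(2.998e8)/(346e-9) = 5.741e-19 J.
Energy delivered: (35.5 mW)(644 s) = 22.86 J.
Photons incident: 22.86 / 5.741e-19 = 3.982e19, i.e. 3.982e19/6.022e23 = 6.612e-5 mol.
Fraction absorbed: 1 − 10^(−0.399) = 0.6010.
Photons absorbed: 0.6010 × 6.612e-5 = 3.974e-5 mol.
Φ = 1.60e-5 mol / 3.974e-5 mol photons = 0.403.

Φ = 0.403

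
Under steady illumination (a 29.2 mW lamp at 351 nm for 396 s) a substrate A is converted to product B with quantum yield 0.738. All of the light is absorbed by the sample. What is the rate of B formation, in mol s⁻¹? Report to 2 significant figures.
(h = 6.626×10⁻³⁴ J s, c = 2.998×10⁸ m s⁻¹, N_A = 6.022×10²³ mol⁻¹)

Photon energy at 351 nm: hc/λ = (6.626×10⁻³⁴)(2.998×10⁸)/(351×10⁻⁹) = 5.659×10⁻¹⁹ J.
Energy delivered: (29.2 mW)(396 s) = 11.56 J.
Photons incident: 11.56 / 5.659×10⁻¹⁹ = 2.043×10¹⁹, i.e. 2.043×10¹⁹/6.022×10²³ = 3.393×10⁻⁵ mol.
Product formed: 0.738 × 3.393×10⁻⁵ = 2.504×10⁻⁵ mol.
Rate: 2.504×10⁻⁵ / 396 s = 6.3×10⁻⁸ mol s⁻¹.

6.3×10⁻⁸ mol s⁻¹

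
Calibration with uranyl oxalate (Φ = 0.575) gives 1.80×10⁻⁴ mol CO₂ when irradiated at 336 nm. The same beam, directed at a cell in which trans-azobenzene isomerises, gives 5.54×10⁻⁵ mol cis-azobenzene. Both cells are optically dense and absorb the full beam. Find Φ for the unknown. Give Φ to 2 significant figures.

Photons absorbed by the actinometer: 1.80×10⁻⁴ / 0.575 = 3.130×10⁻⁴ mol.
Φ(unknown) = 5.54×10⁻⁵ / 3.130×10⁻⁴ = 0.18.

Φ = 0.18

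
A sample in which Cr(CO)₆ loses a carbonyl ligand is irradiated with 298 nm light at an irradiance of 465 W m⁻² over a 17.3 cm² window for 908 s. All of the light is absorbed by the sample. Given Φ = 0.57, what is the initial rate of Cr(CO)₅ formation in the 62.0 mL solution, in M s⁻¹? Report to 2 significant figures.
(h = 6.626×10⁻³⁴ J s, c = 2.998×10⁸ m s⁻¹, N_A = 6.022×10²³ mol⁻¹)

Photon energy at 298 nm: hc/λ = (6.626×10⁻³⁴)(2.998×10⁸)/(298×10⁻⁹) = 6.666×10⁻¹⁹ J.
Energy delivered: (465 W m⁻²)(17.3×10⁻⁴ m²)(908 s) = 730.4 J.
Photons incident: 730.4 / 6.666×10⁻¹⁹ = 1.096×10²¹, i.e. 1.096×10²¹/6.022×10²³ = 0.001820 mol.
Product formed: 0.57 × 0.001820 = 0.001037 mol.
Rate: 0.001037 mol / (908 s × 0.062 L) = 1.8×10⁻⁵ M s⁻¹.

1.8×10⁻⁵ M s⁻¹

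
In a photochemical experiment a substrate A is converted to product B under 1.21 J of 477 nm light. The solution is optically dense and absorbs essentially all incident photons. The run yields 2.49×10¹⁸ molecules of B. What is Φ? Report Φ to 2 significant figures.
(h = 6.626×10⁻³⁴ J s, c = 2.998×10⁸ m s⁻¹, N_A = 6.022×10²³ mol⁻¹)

Φ = 0.86

Product: 2.49×10¹⁸ / 6.022×10²³ = 4.135×10⁻⁶ mol.
Photon energy at 477 nm: hc/λ = (6.626×10⁻³⁴)(2.998×10⁸)/(477×10⁻⁹) = 4.165×10⁻¹⁹ J.
Photons incident: 1.21 / 4.165×10⁻¹⁹ = 2.905×10¹⁸, i.e. 2.905×10¹⁸/6.022×10²³ = 4.824×10⁻⁶ mol.
Φ = 4.135×10⁻⁶ mol / 4.824×10⁻⁶ mol photons = 0.86.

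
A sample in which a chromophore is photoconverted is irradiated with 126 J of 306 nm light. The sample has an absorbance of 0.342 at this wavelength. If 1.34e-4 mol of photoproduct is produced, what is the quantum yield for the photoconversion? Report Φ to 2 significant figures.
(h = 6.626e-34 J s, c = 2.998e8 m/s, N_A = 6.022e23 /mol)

Photon energy at 306 nm: hc/λ = (6.626e-34)(2.998e8)/(306e-9) = 6.492e-19 J.
Photons incident: 126 / 6.492e-19 = 1.941e20, i.e. 1.941e20/6.022e23 = 3.223e-4 mol.
Fraction absorbed: 1 − 10^(−0.342) = 0.5450.
Photons absorbed: 0.5450 × 3.223e-4 = 1.757e-4 mol.
Φ = 1.34e-4 mol / 1.757e-4 mol photons = 0.76.

Φ = 0.76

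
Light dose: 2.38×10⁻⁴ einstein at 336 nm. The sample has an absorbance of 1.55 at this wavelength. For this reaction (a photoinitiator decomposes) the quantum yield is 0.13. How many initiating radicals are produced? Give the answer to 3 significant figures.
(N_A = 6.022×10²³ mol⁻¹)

Fraction absorbed: 1 − 10^(−1.55) = 0.9718.
Photons absorbed: 0.9718 × 2.38×10⁻⁴ = 2.313×10⁻⁴ mol.
Product: Φ × n_abs = 0.13 × 2.313×10⁻⁴ = 3.007×10⁻⁵ mol.
As a count: 3.007×10⁻⁵ × 6.022×10²³ = 1.81×10¹⁹.

1.81×10¹⁹ initiating radicals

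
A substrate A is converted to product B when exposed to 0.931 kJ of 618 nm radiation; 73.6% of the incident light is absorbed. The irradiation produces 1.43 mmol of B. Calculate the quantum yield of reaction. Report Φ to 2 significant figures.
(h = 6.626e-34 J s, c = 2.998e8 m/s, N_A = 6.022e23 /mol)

Product: 1.43 mmol = 0.00143 mol.
Photon energy at 618 nm: hc/λ = (6.626e-34)(2.998e8)/(618e-9) = 3.214e-19 J.
Incident energy: 0.931 kJ = 931 J.
Photons incident: 931 / 3.214e-19 = 2.897e21, i.e. 2.897e21/6.022e23 = 0.004811 mol.
Photons absorbed: 0.736 × 0.004811 = 0.003541 mol.
Φ = 0.00143 mol / 0.003541 mol photons = 0.40.

Φ = 0.40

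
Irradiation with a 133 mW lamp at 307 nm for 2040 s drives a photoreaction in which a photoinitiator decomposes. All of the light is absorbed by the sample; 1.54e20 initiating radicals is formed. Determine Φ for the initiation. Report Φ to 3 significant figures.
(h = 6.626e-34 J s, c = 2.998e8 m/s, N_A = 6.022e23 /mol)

Φ = 0.367

Product: 1.54e20 / 6.022e23 = 2.557e-4 mol.
Photon energy at 307 nm: hc/λ = (6.626e-34)(2.998e8)/(307e-9) = 6.471e-19 J.
Energy delivered: (133 mW)(2040 s) = 271.3 J.
Photons incident: 271.3 / 6.471e-19 = 4.193e20, i.e. 4.193e20/6.022e23 = 6.963e-4 mol.
Φ = 2.557e-4 mol / 6.963e-4 mol photons = 0.367.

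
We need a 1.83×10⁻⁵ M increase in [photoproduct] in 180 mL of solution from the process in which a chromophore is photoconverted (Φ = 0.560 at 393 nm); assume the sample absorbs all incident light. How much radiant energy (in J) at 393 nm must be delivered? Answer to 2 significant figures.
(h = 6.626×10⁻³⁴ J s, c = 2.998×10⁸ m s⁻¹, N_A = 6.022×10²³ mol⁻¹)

1.8 J

Product: (1.83×10⁻⁵ M)(0.18 L) = 3.294×10⁻⁶ mol.
Photons that must be absorbed: 3.294×10⁻⁶ / 0.560 = 5.882×10⁻⁶ mol.
Photon energy: hc/λ = 5.055×10⁻¹⁹ J; per mole, 3.044×10⁵ J mol⁻¹.
Energy required: 5.882×10⁻⁶ × 3.044×10⁵ = 1.8 J.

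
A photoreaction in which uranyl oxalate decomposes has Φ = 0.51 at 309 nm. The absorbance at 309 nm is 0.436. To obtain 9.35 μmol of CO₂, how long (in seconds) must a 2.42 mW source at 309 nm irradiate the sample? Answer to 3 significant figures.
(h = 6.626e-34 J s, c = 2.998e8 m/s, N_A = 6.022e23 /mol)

t ≈ 4630 s

Product: 9.35 μmol = 9.35e-6 mol.
Photons that must be absorbed: 9.35e-6 / 0.51 = 1.833e-5 mol.
Fraction absorbed: 1 − 10^(−0.436) = 0.6336.
Incident photons needed: 1.833e-5 / 0.6336 = 2.893e-5 mol.
Photon energy: hc/λ = 6.429e-19 J; per mole, 3.872e5 J mol⁻¹.
Energy required: 2.893e-5 × 3.872e5 = 11.20 J.
Time: 11.20 J / 0.00242 W = 4630 s.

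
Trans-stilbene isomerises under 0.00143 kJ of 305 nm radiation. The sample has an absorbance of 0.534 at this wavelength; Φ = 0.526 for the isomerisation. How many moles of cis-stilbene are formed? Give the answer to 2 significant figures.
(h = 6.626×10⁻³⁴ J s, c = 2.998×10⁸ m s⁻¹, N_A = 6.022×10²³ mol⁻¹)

1.4×10⁻⁶ mol

Photon energy at 305 nm: hc/λ = (6.626×10⁻³⁴)(2.998×10⁸)/(305×10⁻⁹) = 6.513×10⁻¹⁹ J.
Incident energy: 0.00143 kJ = 1.43 J.
Photons incident: 1.43 / 6.513×10⁻¹⁹ = 2.196×10¹⁸, i.e. 2.196×10¹⁸/6.022×10²³ = 3.647×10⁻⁶ mol.
Fraction absorbed: 1 − 10^(−0.534) = 0.7076.
Photons absorbed: 0.7076 × 3.647×10⁻⁶ = 2.581×10⁻⁶ mol.
Product: Φ × n_abs = 0.526 × 2.581×10⁻⁶ = 1.358×10⁻⁶ mol.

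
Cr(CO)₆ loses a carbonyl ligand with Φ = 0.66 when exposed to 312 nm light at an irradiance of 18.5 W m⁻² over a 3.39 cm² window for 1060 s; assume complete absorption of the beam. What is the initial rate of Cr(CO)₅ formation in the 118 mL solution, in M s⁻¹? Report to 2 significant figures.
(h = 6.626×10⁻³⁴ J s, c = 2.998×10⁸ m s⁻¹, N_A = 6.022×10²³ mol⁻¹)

Photon energy at 312 nm: hc/λ = (6.626×10⁻³⁴)(2.998×10⁸)/(312×10⁻⁹) = 6.367×10⁻¹⁹ J.
Energy delivered: (18.5 W m⁻²)(3.39×10⁻⁴ m²)(1060 s) = 6.648 J.
Photons incident: 6.648 / 6.367×10⁻¹⁹ = 1.044×10¹⁹, i.e. 1.044×10¹⁹/6.022×10²³ = 1.734×10⁻⁵ mol.
Product formed: 0.66 × 1.734×10⁻⁵ = 1.144×10⁻⁵ mol.
Rate: 1.144×10⁻⁵ mol / (1060 s × 0.118 L) = 9.1×10⁻⁸ M s⁻¹.

9.1×10⁻⁸ M s⁻¹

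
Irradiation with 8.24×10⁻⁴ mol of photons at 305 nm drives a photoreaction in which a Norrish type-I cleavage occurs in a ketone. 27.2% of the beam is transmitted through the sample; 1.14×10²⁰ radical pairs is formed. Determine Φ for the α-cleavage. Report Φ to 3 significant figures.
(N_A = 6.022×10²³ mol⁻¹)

Product: 1.14×10²⁰ / 6.022×10²³ = 1.893×10⁻⁴ mol.
Fraction absorbed: 1 − 27.2/100 = 0.7280.
Photons absorbed: 0.7280 × 8.24×10⁻⁴ = 5.999×10⁻⁴ mol.
Φ = 1.893×10⁻⁴ mol / 5.999×10⁻⁴ mol photons = 0.316.

Φ = 0.316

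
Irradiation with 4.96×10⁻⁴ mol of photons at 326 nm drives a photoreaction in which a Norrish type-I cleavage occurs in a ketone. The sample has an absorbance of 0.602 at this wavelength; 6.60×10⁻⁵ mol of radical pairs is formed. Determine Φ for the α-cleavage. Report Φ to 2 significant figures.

Fraction absorbed: 1 − 10^(−0.602) = 0.7500.
Photons absorbed: 0.7500 × 4.96×10⁻⁴ = 3.720×10⁻⁴ mol.
Φ = 6.60×10⁻⁵ mol / 3.720×10⁻⁴ mol photons = 0.18.

Φ = 0.18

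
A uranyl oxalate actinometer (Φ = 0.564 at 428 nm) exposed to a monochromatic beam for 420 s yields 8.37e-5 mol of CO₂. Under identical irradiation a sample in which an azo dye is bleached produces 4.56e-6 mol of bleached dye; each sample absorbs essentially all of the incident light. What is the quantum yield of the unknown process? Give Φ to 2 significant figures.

Φ = 0.031

Photons absorbed by the actinometer: 8.37e-5 / 0.564 = 1.484e-4 mol.
Φ(unknown) = 4.56e-6 / 1.484e-4 = 0.031.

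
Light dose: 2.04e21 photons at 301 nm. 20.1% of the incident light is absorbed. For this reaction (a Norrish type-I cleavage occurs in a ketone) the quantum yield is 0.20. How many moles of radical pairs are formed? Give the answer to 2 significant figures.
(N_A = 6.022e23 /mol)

Moles of photons: 2.04e21 / 6.022e23 = 0.003388 mol.
Photons absorbed: 0.201 × 0.003388 = 6.810e-4 mol.
Product: Φ × n_abs = 0.20 × 6.810e-4 = 1.362e-4 mol.

1.4e-4 mol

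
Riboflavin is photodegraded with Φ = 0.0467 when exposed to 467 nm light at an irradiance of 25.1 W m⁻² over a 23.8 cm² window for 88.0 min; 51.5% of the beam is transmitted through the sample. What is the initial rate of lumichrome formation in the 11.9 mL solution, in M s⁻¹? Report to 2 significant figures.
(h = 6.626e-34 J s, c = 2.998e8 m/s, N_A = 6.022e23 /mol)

4.4e-7 M s⁻¹

Photon energy at 467 nm: hc/λ = (6.626e-34)(2.998e8)/(467e-9) = 4.254e-19 J.
Energy delivered: (25.1 W m⁻²)(23.8e-4 m²)(5280 s) = 315.4 J.
Photons incident: 315.4 / 4.254e-19 = 7.414e20, i.e. 7.414e20/6.022e23 = 0.001231 mol.
Fraction absorbed: 1 − 51.5/100 = 0.4850.
Photons absorbed: 0.4850 × 0.001231 = 5.970e-4 mol.
Product formed: 0.0467 × 5.970e-4 = 2.788e-5 mol.
Rate: 2.788e-5 mol / (5280 s × 0.0119 L) = 4.4e-7 M s⁻¹.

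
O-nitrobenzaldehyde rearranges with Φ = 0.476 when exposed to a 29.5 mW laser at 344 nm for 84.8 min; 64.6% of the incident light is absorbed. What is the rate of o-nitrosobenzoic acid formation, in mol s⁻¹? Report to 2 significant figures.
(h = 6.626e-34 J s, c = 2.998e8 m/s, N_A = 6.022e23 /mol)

Photon energy at 344 nm: hc/λ = (6.626e-34)(2.998e8)/(344e-9) = 5.775e-19 J.
Energy delivered: (29.5 mW)(5088 s) = 150.1 J.
Photons incident: 150.1 / 5.775e-19 = 2.599e20, i.e. 2.599e20/6.022e23 = 4.316e-4 mol.
Photons absorbed: 0.646 × 4.316e-4 = 2.788e-4 mol.
Product formed: 0.476 × 2.788e-4 = 1.327e-4 mol.
Rate: 1.327e-4 / 5088 s = 2.6e-8 mol s⁻¹.

2.6e-8 mol s⁻¹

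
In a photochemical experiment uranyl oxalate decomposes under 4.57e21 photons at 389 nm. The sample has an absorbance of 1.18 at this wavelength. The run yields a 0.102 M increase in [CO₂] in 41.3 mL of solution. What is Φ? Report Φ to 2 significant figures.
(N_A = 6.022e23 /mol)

Product: (0.102 M)(0.0413 L) = 0.004213 mol.
Moles of photons: 4.57e21 / 6.022e23 = 0.007589 mol.
Fraction absorbed: 1 − 10^(−1.18) = 0.9339.
Photons absorbed: 0.9339 × 0.007589 = 0.007087 mol.
Φ = 0.004213 mol / 0.007087 mol photons = 0.59.

Φ = 0.59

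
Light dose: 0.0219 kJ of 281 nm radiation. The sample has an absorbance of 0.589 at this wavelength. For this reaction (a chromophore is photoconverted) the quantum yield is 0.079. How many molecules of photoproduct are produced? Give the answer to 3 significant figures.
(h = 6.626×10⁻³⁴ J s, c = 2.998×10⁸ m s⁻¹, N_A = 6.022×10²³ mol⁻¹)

1.82×10¹⁸ molecules

Photon energy at 281 nm: hc/λ = (6.626×10⁻³⁴)(2.998×10⁸)/(281×10⁻⁹) = 7.069×10⁻¹⁹ J.
Incident energy: 0.0219 kJ = 21.9 J.
Photons incident: 21.9 / 7.069×10⁻¹⁹ = 3.098×10¹⁹, i.e. 3.098×10¹⁹/6.022×10²³ = 5.144×10⁻⁵ mol.
Fraction absorbed: 1 − 10^(−0.589) = 0.7424.
Photons absorbed: 0.7424 × 5.144×10⁻⁵ = 3.819×10⁻⁵ mol.
Product: Φ × n_abs = 0.079 × 3.819×10⁻⁵ = 3.017×10⁻⁶ mol.
As a count: 3.017×10⁻⁶ × 6.022×10²³ = 1.82×10¹⁸.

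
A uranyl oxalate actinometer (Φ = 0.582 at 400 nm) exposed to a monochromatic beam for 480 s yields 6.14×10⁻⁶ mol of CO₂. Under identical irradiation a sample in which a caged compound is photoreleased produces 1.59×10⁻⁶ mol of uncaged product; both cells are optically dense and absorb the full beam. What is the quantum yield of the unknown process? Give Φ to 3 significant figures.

Photons absorbed by the actinometer: 6.14×10⁻⁶ / 0.582 = 1.055×10⁻⁵ mol.
Φ(unknown) = 1.59×10⁻⁶ / 1.055×10⁻⁵ = 0.151.

Φ = 0.151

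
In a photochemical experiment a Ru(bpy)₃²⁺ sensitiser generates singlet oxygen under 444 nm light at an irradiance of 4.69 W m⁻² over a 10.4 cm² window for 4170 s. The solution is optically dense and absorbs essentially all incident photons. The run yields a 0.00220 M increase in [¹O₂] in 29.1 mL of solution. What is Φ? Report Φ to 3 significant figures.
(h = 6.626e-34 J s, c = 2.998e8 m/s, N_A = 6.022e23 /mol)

Φ = 0.848

Product: (0.00220 M)(0.0291 L) = 6.402e-5 mol.
Photon energy at 444 nm: hc/λ = (6.626e-34)(2.998e8)/(444e-9) = 4.474e-19 J.
Energy delivered: (4.69 W m⁻²)(10.4e-4 m²)(4170 s) = 20.34 J.
Photons incident: 20.34 / 4.474e-19 = 4.546e19, i.e. 4.546e19/6.022e23 = 7.549e-5 mol.
Φ = 6.402e-5 mol / 7.549e-5 mol photons = 0.848.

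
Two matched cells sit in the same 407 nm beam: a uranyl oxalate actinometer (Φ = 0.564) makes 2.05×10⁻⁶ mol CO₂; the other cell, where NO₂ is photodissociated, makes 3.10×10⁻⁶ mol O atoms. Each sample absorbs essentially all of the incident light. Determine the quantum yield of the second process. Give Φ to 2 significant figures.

Φ = 0.85

Photons absorbed by the actinometer: 2.05×10⁻⁶ / 0.564 = 3.635×10⁻⁶ mol.
Φ(unknown) = 3.10×10⁻⁶ / 3.635×10⁻⁶ = 0.85.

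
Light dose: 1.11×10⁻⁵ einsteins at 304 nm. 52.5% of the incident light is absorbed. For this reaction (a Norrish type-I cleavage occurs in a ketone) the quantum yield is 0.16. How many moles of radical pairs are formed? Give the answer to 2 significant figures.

Photons absorbed: 0.525 × 1.11×10⁻⁵ = 5.828×10⁻⁶ mol.
Product: Φ × n_abs = 0.16 × 5.828×10⁻⁶ = 9.325×10⁻⁷ mol.

9.3×10⁻⁷ mol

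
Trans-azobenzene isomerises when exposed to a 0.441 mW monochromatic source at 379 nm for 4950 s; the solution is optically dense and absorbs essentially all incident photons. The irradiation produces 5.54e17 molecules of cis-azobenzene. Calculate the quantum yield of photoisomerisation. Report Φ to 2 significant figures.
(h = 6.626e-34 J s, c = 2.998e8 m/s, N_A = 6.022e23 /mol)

Φ = 0.13

Product: 5.54e17 / 6.022e23 = 9.200e-7 mol.
Photon energy at 379 nm: hc/λ = (6.626e-34)(2.998e8)/(379e-9) = 5.241e-19 J.
Energy delivered: (0.441 mW)(4950 s) = 2.183 J.
Photons incident: 2.183 / 5.241e-19 = 4.165e18, i.e. 4.165e18/6.022e23 = 6.916e-6 mol.
Φ = 9.200e-7 mol / 6.916e-6 mol photons = 0.13.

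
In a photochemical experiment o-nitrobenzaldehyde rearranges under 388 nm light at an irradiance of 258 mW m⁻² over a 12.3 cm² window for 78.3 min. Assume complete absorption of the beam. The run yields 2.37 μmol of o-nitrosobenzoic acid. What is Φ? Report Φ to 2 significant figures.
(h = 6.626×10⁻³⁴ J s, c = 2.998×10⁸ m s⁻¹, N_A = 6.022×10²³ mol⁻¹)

Φ = 0.49

Product: 2.37 μmol = 2.37×10⁻⁶ mol.
Photon energy at 388 nm: hc/λ = (6.626×10⁻³⁴)(2.998×10⁸)/(388×10⁻⁹) = 5.120×10⁻¹⁹ J.
Energy delivered: (258 mW m⁻²)(12.3×10⁻⁴ m²)(4698 s) = 1.491 J.
Photons incident: 1.491 / 5.120×10⁻¹⁹ = 2.912×10¹⁸, i.e. 2.912×10¹⁸/6.022×10²³ = 4.836×10⁻⁶ mol.
Φ = 2.37×10⁻⁶ mol / 4.836×10⁻⁶ mol photons = 0.49.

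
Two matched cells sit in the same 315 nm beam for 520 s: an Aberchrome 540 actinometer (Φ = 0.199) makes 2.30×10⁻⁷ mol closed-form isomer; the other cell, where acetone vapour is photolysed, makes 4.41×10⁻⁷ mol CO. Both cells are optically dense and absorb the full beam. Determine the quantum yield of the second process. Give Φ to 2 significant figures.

Photons absorbed by the actinometer: 2.30×10⁻⁷ / 0.199 = 1.156×10⁻⁶ mol.
Φ(unknown) = 4.41×10⁻⁷ / 1.156×10⁻⁶ = 0.38.

Φ = 0.38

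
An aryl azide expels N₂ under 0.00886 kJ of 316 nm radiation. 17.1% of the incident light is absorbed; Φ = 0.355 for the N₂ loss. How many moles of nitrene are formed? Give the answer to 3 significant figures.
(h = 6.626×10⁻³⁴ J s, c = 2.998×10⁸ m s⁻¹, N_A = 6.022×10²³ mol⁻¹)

1.42×10⁻⁶ mol

Photon energy at 316 nm: hc/λ = (6.626×10⁻³⁴)(2.998×10⁸)/(316×10⁻⁹) = 6.286×10⁻¹⁹ J.
Incident energy: 0.00886 kJ = 8.86 J.
Photons incident: 8.86 / 6.286×10⁻¹⁹ = 1.409×10¹⁹, i.e. 1.409×10¹⁹/6.022×10²³ = 2.340×10⁻⁵ mol.
Photons absorbed: 0.171 × 2.340×10⁻⁵ = 4.001×10⁻⁶ mol.
Product: Φ × n_abs = 0.355 × 4.001×10⁻⁶ = 1.420×10⁻⁶ mol.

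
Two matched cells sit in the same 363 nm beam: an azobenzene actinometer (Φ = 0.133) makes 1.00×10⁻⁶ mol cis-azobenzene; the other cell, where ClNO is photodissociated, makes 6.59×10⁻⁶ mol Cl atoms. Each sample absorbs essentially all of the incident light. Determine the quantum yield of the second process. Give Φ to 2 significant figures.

Φ = 0.88

Photons absorbed by the actinometer: 1.00×10⁻⁶ / 0.133 = 7.519×10⁻⁶ mol.
Φ(unknown) = 6.59×10⁻⁶ / 7.519×10⁻⁶ = 0.88.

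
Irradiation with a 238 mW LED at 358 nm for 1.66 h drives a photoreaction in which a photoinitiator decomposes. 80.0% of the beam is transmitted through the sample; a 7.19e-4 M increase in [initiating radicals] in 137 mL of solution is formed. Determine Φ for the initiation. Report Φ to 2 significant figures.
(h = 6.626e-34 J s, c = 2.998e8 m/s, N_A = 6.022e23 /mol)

Φ = 0.12

Product: (7.19e-4 M)(0.137 L) = 9.850e-5 mol.
Photon energy at 358 nm: hc/λ = (6.626e-34)(2.998e8)/(358e-9) = 5.549e-19 J.
Energy delivered: (238 mW)(5976 s) = 1422 J.
Photons incident: 1422 / 5.549e-19 = 2.563e21, i.e. 2.563e21/6.022e23 = 0.004256 mol.
Fraction absorbed: 1 − 80.0/100 = 0.2000.
Photons absorbed: 0.2000 × 0.004256 = 8.512e-4 mol.
Φ = 9.850e-5 mol / 8.512e-4 mol photons = 0.12.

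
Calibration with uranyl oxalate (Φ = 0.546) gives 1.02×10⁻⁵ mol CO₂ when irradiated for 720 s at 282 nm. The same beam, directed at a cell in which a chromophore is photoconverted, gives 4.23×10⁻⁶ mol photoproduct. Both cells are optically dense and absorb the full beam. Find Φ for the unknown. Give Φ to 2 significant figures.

Φ = 0.23

Photons absorbed by the actinometer: 1.02×10⁻⁵ / 0.546 = 1.868×10⁻⁵ mol.
Φ(unknown) = 4.23×10⁻⁶ / 1.868×10⁻⁵ = 0.23.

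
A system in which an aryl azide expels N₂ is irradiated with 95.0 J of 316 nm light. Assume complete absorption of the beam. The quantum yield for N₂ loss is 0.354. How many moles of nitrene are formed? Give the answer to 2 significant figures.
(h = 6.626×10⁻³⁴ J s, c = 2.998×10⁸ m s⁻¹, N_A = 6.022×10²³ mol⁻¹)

8.9×10⁻⁵ mol

Photon energy at 316 nm: hc/λ = (6.626×10⁻³⁴)(2.998×10⁸)/(316×10⁻⁹) = 6.286×10⁻¹⁹ J.
Photons incident: 95.0 / 6.286×10⁻¹⁹ = 1.511×10²⁰, i.e. 1.511×10²⁰/6.022×10²³ = 2.509×10⁻⁴ mol.
Product: Φ × n_abs = 0.354 × 2.509×10⁻⁴ = 8.882×10⁻⁵ mol.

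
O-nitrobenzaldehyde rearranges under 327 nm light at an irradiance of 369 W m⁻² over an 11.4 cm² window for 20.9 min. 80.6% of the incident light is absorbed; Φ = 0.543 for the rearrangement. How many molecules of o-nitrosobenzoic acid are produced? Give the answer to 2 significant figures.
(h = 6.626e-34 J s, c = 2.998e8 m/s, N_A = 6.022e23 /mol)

3.8e20 molecules

Photon energy at 327 nm: hc/λ = (6.626e-34)(2.998e8)/(327e-9) = 6.075e-19 J.
Energy delivered: (369 W m⁻²)(11.4e-4 m²)(1254 s) = 527.5 J.
Photons incident: 527.5 / 6.075e-19 = 8.683e20, i.e. 8.683e20/6.022e23 = 0.001442 mol.
Photons absorbed: 0.806 × 0.001442 = 0.001162 mol.
Product: Φ × n_abs = 0.543 × 0.001162 = 6.310e-4 mol.
As a count: 6.310e-4 × 6.022e23 = 3.8e20.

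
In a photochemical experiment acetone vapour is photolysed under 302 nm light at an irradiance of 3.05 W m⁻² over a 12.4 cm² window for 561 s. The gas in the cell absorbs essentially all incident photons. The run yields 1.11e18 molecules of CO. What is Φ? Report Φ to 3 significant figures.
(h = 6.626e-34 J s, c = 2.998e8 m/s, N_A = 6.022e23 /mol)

Φ = 0.344

Product: 1.11e18 / 6.022e23 = 1.843e-6 mol.
Photon energy at 302 nm: hc/λ = (6.626e-34)(2.998e8)/(302e-9) = 6.578e-19 J.
Energy delivered: (3.05 W m⁻²)(12.4e-4 m²)(561 s) = 2.122 J.
Photons incident: 2.122 / 6.578e-19 = 3.226e18, i.e. 3.226e18/6.022e23 = 5.357e-6 mol.
Φ = 1.843e-6 mol / 5.357e-6 mol photons = 0.344.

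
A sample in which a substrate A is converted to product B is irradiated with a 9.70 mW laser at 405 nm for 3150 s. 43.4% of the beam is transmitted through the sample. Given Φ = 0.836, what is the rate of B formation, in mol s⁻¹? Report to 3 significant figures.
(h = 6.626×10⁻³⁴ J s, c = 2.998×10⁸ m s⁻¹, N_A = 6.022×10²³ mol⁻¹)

Photon energy at 405 nm: hc/λ = (6.626×10⁻³⁴)(2.998×10⁸)/(405×10⁻⁹) = 4.905×10⁻¹⁹ J.
Energy delivered: (9.70 mW)(3150 s) = 30.55 J.
Photons incident: 30.55 / 4.905×10⁻¹⁹ = 6.228×10¹⁹, i.e. 6.228×10¹⁹/6.022×10²³ = 1.034×10⁻⁴ mol.
Fraction absorbed: 1 − 43.4/100 = 0.5660.
Photons absorbed: 0.5660 × 1.034×10⁻⁴ = 5.852×10⁻⁵ mol.
Product formed: 0.836 × 5.852×10⁻⁵ = 4.892×10⁻⁵ mol.
Rate: 4.892×10⁻⁵ / 3150 s = 1.55×10⁻⁸ mol s⁻¹.

1.55×10⁻⁸ mol s⁻¹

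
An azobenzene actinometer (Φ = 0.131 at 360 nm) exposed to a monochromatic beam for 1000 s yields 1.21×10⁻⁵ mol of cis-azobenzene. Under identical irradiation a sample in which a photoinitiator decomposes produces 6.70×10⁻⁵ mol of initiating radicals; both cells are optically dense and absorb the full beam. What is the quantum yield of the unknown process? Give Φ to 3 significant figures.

Φ = 0.725

Photons absorbed by the actinometer: 1.21×10⁻⁵ / 0.131 = 9.237×10⁻⁵ mol.
Φ(unknown) = 6.70×10⁻⁵ / 9.237×10⁻⁵ = 0.725.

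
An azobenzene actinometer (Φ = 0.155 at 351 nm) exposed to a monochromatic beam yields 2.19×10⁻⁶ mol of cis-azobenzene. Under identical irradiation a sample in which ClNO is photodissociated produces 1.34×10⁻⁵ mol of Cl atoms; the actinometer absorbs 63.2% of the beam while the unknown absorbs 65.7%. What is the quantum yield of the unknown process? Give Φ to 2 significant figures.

Photons absorbed by the actinometer: 2.19×10⁻⁶ / 0.155 = 1.413×10⁻⁵ mol.
Incident flux: 1.413×10⁻⁵ / 0.632 = 2.236×10⁻⁵ einstein.
Absorbed by unknown: 0.657 × 2.236×10⁻⁵ = 1.469×10⁻⁵ mol.
Φ(unknown) = 1.34×10⁻⁵ / 1.469×10⁻⁵ = 0.91.

Φ = 0.91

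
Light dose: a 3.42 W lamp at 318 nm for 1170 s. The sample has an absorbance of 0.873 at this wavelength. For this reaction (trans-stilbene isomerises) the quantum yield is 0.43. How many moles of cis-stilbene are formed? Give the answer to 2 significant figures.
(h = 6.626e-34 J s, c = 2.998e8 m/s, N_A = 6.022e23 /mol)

0.0040 mol

Photon energy at 318 nm: hc/λ = (6.626e-34)(2.998e8)/(318e-9) = 6.247e-19 J.
Energy delivered: (3.42 W)(1170 s) = 4001 J.
Photons incident: 4001 / 6.247e-19 = 6.405e21, i.e. 6.405e21/6.022e23 = 0.01064 mol.
Fraction absorbed: 1 − 10^(−0.873) = 0.8660.
Photons absorbed: 0.8660 × 0.01064 = 0.009214 mol.
Product: Φ × n_abs = 0.43 × 0.009214 = 0.003962 mol.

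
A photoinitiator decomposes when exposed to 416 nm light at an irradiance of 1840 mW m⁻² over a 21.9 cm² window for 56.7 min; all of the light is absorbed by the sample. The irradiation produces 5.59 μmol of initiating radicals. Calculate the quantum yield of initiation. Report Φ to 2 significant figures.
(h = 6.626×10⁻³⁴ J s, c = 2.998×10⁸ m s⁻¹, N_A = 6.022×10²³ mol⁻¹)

Product: 5.59 μmol = 5.59×10⁻⁶ mol.
Photon energy at 416 nm: hc/λ = (6.626×10⁻³⁴)(2.998×10⁸)/(416×10⁻⁹) = 4.775×10⁻¹⁹ J.
Energy delivered: (1840 mW m⁻²)(21.9×10⁻⁴ m²)(3402 s) = 13.71 J.
Photons incident: 13.71 / 4.775×10⁻¹⁹ = 2.871×10¹⁹, i.e. 2.871×10¹⁹/6.022×10²³ = 4.768×10⁻⁵ mol.
Φ = 5.59×10⁻⁶ mol / 4.768×10⁻⁵ mol photons = 0.12.

Φ = 0.12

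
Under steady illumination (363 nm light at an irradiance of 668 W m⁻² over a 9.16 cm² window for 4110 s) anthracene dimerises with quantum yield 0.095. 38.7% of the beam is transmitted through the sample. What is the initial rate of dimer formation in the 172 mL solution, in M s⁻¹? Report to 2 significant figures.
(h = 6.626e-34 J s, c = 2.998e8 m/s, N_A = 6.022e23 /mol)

6.3e-7 M s⁻¹

Photon energy at 363 nm: hc/λ = (6.626e-34)(2.998e8)/(363e-9) = 5.472e-19 J.
Energy delivered: (668 W m⁻²)(9.16e-4 m²)(4110 s) = 2515 J.
Photons incident: 2515 / 5.472e-19 = 4.596e21, i.e. 4.596e21/6.022e23 = 0.007632 mol.
Fraction absorbed: 1 − 38.7/100 = 0.6130.
Photons absorbed: 0.6130 × 0.007632 = 0.004678 mol.
Product formed: 0.095 × 0.004678 = 4.444e-4 mol.
Rate: 4.444e-4 mol / (4110 s × 0.172 L) = 6.3e-7 M s⁻¹.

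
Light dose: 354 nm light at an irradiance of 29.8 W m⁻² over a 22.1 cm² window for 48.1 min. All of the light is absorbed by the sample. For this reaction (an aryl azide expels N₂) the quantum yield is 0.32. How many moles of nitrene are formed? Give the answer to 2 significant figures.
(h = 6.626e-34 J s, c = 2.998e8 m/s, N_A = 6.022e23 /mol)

Photon energy at 354 nm: hc/λ = (6.626e-34)(2.998e8)/(354e-9) = 5.612e-19 J.
Energy delivered: (29.8 W m⁻²)(22.1e-4 m²)(2886 s) = 190.1 J.
Photons incident: 190.1 / 5.612e-19 = 3.387e20, i.e. 3.387e20/6.022e23 = 5.624e-4 mol.
Product: Φ × n_abs = 0.32 × 5.624e-4 = 1.800e-4 mol.

1.8e-4 mol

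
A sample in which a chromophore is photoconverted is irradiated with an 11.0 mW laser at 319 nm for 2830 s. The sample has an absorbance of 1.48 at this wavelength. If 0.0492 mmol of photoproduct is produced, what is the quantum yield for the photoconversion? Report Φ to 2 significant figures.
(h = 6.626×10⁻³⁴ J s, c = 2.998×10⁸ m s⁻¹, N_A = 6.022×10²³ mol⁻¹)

Product: 0.0492 mmol = 4.92×10⁻⁵ mol.
Photon energy at 319 nm: hc/λ = (6.626×10⁻³⁴)(2.998×10⁸)/(319×10⁻⁹) = 6.227×10⁻¹⁹ J.
Energy delivered: (11.0 mW)(2830 s) = 31.13 J.
Photons incident: 31.13 / 6.227×10⁻¹⁹ = 4.999×10¹⁹, i.e. 4.999×10¹⁹/6.022×10²³ = 8.301×10⁻⁵ mol.
Fraction absorbed: 1 − 10^(−1.48) = 0.9669.
Photons absorbed: 0.9669 × 8.301×10⁻⁵ = 8.026×10⁻⁵ mol.
Φ = 4.92×10⁻⁵ mol / 8.026×10⁻⁵ mol photons = 0.61.

Φ = 0.61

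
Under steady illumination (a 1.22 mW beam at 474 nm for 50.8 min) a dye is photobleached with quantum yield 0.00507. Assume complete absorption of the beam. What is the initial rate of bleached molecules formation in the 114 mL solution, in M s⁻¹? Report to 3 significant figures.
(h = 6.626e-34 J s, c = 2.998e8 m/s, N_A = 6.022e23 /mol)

2.15e-10 M s⁻¹

Photon energy at 474 nm: hc/λ = (6.626e-34)(2.998e8)/(474e-9) = 4.191e-19 J.
Energy delivered: (1.22 mW)(3048 s) = 3.719 J.
Photons incident: 3.719 / 4.191e-19 = 8.874e18, i.e. 8.874e18/6.022e23 = 1.474e-5 mol.
Product formed: 0.00507 × 1.474e-5 = 7.473e-8 mol.
Rate: 7.473e-8 mol / (3048 s × 0.114 L) = 2.15e-10 M s⁻¹.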